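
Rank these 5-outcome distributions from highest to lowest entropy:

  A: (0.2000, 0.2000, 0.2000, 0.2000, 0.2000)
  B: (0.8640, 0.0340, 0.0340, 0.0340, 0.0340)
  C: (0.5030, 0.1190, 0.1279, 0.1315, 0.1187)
A > C > B

Key insight: Entropy is maximized by uniform distributions and minimized by concentrated distributions.

- Uniform distributions have maximum entropy log₂(5) = 2.3219 bits
- The more "peaked" or concentrated a distribution, the lower its entropy

Entropies:
  H(A) = 2.3219 bits
  H(B) = 0.8457 bits
  H(C) = 1.9933 bits

Ranking: A > C > B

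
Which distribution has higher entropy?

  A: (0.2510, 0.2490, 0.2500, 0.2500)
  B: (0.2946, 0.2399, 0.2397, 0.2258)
A

Both distributions are close to uniform, making this a harder comparison.

H(A) = 2.0000 bits
H(B) = 1.9922 bits

The distribution closer to uniform has higher entropy.
Answer: A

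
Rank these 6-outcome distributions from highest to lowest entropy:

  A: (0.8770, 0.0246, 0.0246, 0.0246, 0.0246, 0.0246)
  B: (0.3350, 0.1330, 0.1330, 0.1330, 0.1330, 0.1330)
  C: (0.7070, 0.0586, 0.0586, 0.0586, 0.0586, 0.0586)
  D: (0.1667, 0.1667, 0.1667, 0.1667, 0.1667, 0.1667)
D > B > C > A

Key insight: Entropy is maximized by uniform distributions and minimized by concentrated distributions.

Entropies:
  H(A) = 0.8235 bits
  H(B) = 2.4640 bits
  H(C) = 1.5529 bits
  H(D) = 2.5850 bits

Ranking: D > B > C > A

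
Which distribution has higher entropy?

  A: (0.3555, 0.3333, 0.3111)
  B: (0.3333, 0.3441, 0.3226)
B

Both distributions are close to uniform, making this a harder comparison.

H(A) = 1.5828 bits
H(B) = 1.5845 bits

The distribution closer to uniform has higher entropy.
Answer: B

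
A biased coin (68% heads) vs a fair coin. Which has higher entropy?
Fair coin

The fair coin is uniform (p=0.5), maximizing binary entropy at 1 bit. The biased coin has H(0.68) ≈ 0.904 bits — its outcome is more predictable, so its entropy is lower.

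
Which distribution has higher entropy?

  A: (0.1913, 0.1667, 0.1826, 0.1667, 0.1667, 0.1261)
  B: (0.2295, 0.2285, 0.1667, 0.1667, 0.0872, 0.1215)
A

Both distributions are close to uniform, making this a harder comparison.

H(A) = 2.5736 bits
H(B) = 2.5119 bits

The distribution closer to uniform has higher entropy.
Answer: A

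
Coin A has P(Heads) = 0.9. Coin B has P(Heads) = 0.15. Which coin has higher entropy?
B

For binary distributions, entropy is maximized at p=0.5 and decreases as p moves toward 0 or 1.

H(A) = H(0.9) = 0.4690 bits
H(B) = H(0.15) = 0.6098 bits

Distribution B (p=0.15) is closer to uniform (p=0.5), so it has higher entropy.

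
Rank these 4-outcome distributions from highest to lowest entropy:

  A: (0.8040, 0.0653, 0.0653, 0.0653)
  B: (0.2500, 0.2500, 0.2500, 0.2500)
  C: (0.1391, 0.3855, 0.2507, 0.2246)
B > C > A

Key insight: Entropy is maximized by uniform distributions and minimized by concentrated distributions.

- Uniform distributions have maximum entropy log₂(4) = 2.0000 bits
- The more "peaked" or concentrated a distribution, the lower its entropy

Entropies:
  H(A) = 1.0245 bits
  H(B) = 2.0000 bits
  H(C) = 1.9103 bits

Ranking: B > C > A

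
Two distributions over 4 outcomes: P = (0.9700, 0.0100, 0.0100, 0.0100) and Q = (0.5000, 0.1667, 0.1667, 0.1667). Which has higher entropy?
Q

P is highly concentrated on one outcome (97%), making it nearly deterministic. Q spreads its mass more evenly (max 50%). The more spread-out distribution has higher entropy: H(P) ≈ 0.242 bits, H(Q) ≈ 1.792 bits.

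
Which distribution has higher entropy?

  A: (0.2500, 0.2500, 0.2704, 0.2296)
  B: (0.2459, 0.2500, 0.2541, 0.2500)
B

Both distributions are close to uniform, making this a harder comparison.

H(A) = 1.9976 bits
H(B) = 1.9999 bits

The distribution closer to uniform has higher entropy.
Answer: B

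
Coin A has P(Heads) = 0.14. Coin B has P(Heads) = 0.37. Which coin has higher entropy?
B

For binary distributions, entropy is maximized at p=0.5 and decreases as p moves toward 0 or 1.

H(A) = H(0.14) = 0.5842 bits
H(B) = H(0.37) = 0.9507 bits

Distribution B (p=0.37) is closer to uniform (p=0.5), so it has higher entropy.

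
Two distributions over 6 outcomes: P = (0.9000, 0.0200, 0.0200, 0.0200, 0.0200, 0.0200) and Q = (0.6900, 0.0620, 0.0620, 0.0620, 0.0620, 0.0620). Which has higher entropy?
Q

P is highly concentrated on one outcome (90%), making it nearly deterministic. Q spreads its mass more evenly (max 69%). The more spread-out distribution has higher entropy: H(P) ≈ 0.701 bits, H(Q) ≈ 1.613 bits.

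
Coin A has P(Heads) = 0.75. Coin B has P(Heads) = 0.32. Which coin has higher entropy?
B

For binary distributions, entropy is maximized at p=0.5 and decreases as p moves toward 0 or 1.

H(A) = H(0.75) = 0.8113 bits
H(B) = H(0.32) = 0.9044 bits

Distribution B (p=0.32) is closer to uniform (p=0.5), so it has higher entropy.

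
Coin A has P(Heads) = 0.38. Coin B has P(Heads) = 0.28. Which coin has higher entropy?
A

For binary distributions, entropy is maximized at p=0.5 and decreases as p moves toward 0 or 1.

H(A) = H(0.38) = 0.9580 bits
H(B) = H(0.28) = 0.8555 bits

Distribution A (p=0.38) is closer to uniform (p=0.5), so it has higher entropy.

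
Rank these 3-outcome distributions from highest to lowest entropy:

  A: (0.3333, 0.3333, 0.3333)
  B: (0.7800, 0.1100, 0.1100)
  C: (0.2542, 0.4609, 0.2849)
A > C > B

Key insight: Entropy is maximized by uniform distributions and minimized by concentrated distributions.

- Uniform distributions have maximum entropy log₂(3) = 1.5850 bits
- The more "peaked" or concentrated a distribution, the lower its entropy

Entropies:
  H(A) = 1.5850 bits
  H(B) = 0.9802 bits
  H(C) = 1.5334 bits

Ranking: A > C > B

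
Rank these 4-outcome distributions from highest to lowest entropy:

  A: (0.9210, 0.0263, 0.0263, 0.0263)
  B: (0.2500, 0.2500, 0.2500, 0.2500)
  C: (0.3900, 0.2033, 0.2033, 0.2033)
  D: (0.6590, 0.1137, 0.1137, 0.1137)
B > C > D > A

Key insight: Entropy is maximized by uniform distributions and minimized by concentrated distributions.

Entropies:
  H(A) = 0.5239 bits
  H(B) = 2.0000 bits
  H(C) = 1.9316 bits
  H(D) = 1.4662 bits

Ranking: B > C > D > A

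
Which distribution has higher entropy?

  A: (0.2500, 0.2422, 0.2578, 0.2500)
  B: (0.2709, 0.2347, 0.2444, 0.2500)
A

Both distributions are close to uniform, making this a harder comparison.

H(A) = 1.9997 bits
H(B) = 1.9980 bits

The distribution closer to uniform has higher entropy.
Answer: A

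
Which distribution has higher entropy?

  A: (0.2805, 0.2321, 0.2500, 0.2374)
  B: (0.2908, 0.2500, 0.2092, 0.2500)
A

Both distributions are close to uniform, making this a harder comparison.

H(A) = 1.9960 bits
H(B) = 1.9903 bits

The distribution closer to uniform has higher entropy.
Answer: A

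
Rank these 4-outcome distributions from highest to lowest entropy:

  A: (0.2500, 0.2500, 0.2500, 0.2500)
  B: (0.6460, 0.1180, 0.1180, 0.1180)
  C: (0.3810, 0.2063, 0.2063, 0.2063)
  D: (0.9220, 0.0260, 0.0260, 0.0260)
A > C > B > D

Key insight: Entropy is maximized by uniform distributions and minimized by concentrated distributions.

Entropies:
  H(A) = 2.0000 bits
  H(B) = 1.4987 bits
  H(C) = 1.9398 bits
  H(D) = 0.5187 bits

Ranking: A > C > B > D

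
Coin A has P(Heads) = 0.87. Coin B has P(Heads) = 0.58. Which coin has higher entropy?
B

For binary distributions, entropy is maximized at p=0.5 and decreases as p moves toward 0 or 1.

H(A) = H(0.87) = 0.5574 bits
H(B) = H(0.58) = 0.9815 bits

Distribution B (p=0.58) is closer to uniform (p=0.5), so it has higher entropy.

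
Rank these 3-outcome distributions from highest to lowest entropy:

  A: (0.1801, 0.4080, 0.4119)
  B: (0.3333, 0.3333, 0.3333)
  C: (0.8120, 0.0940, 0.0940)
B > A > C

Key insight: Entropy is maximized by uniform distributions and minimized by concentrated distributions.

- Uniform distributions have maximum entropy log₂(3) = 1.5850 bits
- The more "peaked" or concentrated a distribution, the lower its entropy

Entropies:
  H(A) = 1.5001 bits
  H(B) = 1.5850 bits
  H(C) = 0.8853 bits

Ranking: B > A > C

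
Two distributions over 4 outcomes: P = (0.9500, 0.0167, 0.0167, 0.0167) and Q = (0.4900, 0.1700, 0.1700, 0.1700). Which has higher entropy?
Q

P is highly concentrated on one outcome (95%), making it nearly deterministic. Q spreads its mass more evenly (max 49%). The more spread-out distribution has higher entropy: H(P) ≈ 0.366 bits, H(Q) ≈ 1.808 bits.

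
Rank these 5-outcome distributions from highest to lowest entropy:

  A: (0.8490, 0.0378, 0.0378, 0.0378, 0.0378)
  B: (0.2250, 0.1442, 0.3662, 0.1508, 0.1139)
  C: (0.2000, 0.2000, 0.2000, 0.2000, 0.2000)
C > B > A

Key insight: Entropy is maximized by uniform distributions and minimized by concentrated distributions.

- Uniform distributions have maximum entropy log₂(5) = 2.3219 bits
- The more "peaked" or concentrated a distribution, the lower its entropy

Entropies:
  H(A) = 0.9143 bits
  H(B) = 2.1863 bits
  H(C) = 2.3219 bits

Ranking: C > B > A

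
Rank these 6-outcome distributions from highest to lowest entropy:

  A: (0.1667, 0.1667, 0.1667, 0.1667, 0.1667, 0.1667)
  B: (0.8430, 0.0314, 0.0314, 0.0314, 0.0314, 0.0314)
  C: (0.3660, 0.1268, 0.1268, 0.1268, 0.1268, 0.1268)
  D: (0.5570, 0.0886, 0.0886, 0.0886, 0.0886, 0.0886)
A > C > D > B

Key insight: Entropy is maximized by uniform distributions and minimized by concentrated distributions.

Entropies:
  H(A) = 2.5850 bits
  H(B) = 0.9916 bits
  H(C) = 2.4197 bits
  H(D) = 2.0192 bits

Ranking: A > C > D > B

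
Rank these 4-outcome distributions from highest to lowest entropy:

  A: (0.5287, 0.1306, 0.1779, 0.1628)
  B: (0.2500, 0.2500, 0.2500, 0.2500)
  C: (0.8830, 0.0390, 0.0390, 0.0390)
B > A > C

Key insight: Entropy is maximized by uniform distributions and minimized by concentrated distributions.

- Uniform distributions have maximum entropy log₂(4) = 2.0000 bits
- The more "peaked" or concentrated a distribution, the lower its entropy

Entropies:
  H(A) = 1.7392 bits
  H(B) = 2.0000 bits
  H(C) = 0.7061 bits

Ranking: B > A > C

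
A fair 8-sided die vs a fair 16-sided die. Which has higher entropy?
16-sided die

Both are uniform distributions; for uniform over n outcomes, H = log₂(n). H(8-sided) = log₂(8) = 3.000 bits and H(16-sided) = log₂(16) = 4.000 bits. More outcomes in a uniform distribution means higher entropy.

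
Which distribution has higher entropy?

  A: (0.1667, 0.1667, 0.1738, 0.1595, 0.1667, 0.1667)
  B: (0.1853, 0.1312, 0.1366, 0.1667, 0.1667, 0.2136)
A

Both distributions are close to uniform, making this a harder comparison.

H(A) = 2.5845 bits
H(B) = 2.5647 bits

The distribution closer to uniform has higher entropy.
Answer: A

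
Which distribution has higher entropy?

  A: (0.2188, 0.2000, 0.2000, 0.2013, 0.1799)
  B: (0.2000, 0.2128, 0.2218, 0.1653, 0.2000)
A

Both distributions are close to uniform, making this a harder comparison.

H(A) = 2.3192 bits
H(B) = 2.3151 bits

The distribution closer to uniform has higher entropy.
Answer: A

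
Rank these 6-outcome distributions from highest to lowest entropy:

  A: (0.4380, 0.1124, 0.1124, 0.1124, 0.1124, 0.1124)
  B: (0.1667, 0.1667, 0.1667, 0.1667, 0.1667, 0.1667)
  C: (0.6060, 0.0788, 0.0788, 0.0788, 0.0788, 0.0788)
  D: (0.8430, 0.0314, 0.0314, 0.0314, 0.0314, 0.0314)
B > A > C > D

Key insight: Entropy is maximized by uniform distributions and minimized by concentrated distributions.

Entropies:
  H(A) = 2.2938 bits
  H(B) = 2.5850 bits
  H(C) = 1.8822 bits
  H(D) = 0.9916 bits

Ranking: B > A > C > D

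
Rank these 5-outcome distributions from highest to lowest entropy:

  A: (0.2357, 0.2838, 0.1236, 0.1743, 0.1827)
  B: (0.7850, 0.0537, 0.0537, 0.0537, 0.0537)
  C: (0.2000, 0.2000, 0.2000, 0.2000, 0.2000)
C > A > B

Key insight: Entropy is maximized by uniform distributions and minimized by concentrated distributions.

- Uniform distributions have maximum entropy log₂(5) = 2.3219 bits
- The more "peaked" or concentrated a distribution, the lower its entropy

Entropies:
  H(A) = 2.2671 bits
  H(B) = 1.1809 bits
  H(C) = 2.3219 bits

Ranking: C > A > B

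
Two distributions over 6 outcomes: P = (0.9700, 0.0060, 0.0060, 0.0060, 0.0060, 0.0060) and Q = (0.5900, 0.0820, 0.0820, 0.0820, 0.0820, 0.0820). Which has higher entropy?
Q

P is highly concentrated on one outcome (97%), making it nearly deterministic. Q spreads its mass more evenly (max 59%). The more spread-out distribution has higher entropy: H(P) ≈ 0.264 bits, H(Q) ≈ 1.928 bits.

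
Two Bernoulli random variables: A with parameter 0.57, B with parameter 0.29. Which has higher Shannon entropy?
A

For binary distributions, entropy is maximized at p=0.5 and decreases as p moves toward 0 or 1.

H(A) = H(0.57) = 0.9858 bits
H(B) = H(0.29) = 0.8687 bits

Distribution A (p=0.57) is closer to uniform (p=0.5), so it has higher entropy.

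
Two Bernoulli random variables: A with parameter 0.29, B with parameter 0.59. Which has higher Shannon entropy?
B

For binary distributions, entropy is maximized at p=0.5 and decreases as p moves toward 0 or 1.

H(A) = H(0.29) = 0.8687 bits
H(B) = H(0.59) = 0.9765 bits

Distribution B (p=0.59) is closer to uniform (p=0.5), so it has higher entropy.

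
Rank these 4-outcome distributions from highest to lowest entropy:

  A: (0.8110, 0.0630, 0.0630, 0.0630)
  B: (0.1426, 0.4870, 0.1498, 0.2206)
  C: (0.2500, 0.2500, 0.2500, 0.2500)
C > B > A

Key insight: Entropy is maximized by uniform distributions and minimized by concentrated distributions.

- Uniform distributions have maximum entropy log₂(4) = 2.0000 bits
- The more "peaked" or concentrated a distribution, the lower its entropy

Entropies:
  H(A) = 0.9989 bits
  H(B) = 1.7975 bits
  H(C) = 2.0000 bits

Ranking: C > B > A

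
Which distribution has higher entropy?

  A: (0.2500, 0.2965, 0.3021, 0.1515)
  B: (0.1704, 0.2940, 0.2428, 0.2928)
B

Both distributions are close to uniform, making this a harder comparison.

H(A) = 1.9541 bits
H(B) = 1.9689 bits

The distribution closer to uniform has higher entropy.
Answer: B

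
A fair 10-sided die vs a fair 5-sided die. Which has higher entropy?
10-sided die

Both are uniform distributions; for uniform over n outcomes, H = log₂(n). H(10-sided) = log₂(10) = 3.322 bits and H(5-sided) = log₂(5) = 2.322 bits. More outcomes in a uniform distribution means higher entropy.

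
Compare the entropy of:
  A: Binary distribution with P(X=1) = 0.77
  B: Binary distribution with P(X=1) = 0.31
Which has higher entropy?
B

For binary distributions, entropy is maximized at p=0.5 and decreases as p moves toward 0 or 1.

H(A) = H(0.77) = 0.7780 bits
H(B) = H(0.31) = 0.8932 bits

Distribution B (p=0.31) is closer to uniform (p=0.5), so it has higher entropy.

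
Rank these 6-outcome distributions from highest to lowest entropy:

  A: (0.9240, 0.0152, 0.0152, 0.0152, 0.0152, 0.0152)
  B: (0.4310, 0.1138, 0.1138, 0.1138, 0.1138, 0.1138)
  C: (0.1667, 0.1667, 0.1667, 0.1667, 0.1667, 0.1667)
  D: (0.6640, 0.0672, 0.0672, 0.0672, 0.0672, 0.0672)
C > B > D > A

Key insight: Entropy is maximized by uniform distributions and minimized by concentrated distributions.

Entropies:
  H(A) = 0.5644 bits
  H(B) = 2.3074 bits
  H(C) = 2.5850 bits
  H(D) = 1.7011 bits

Ranking: C > B > D > A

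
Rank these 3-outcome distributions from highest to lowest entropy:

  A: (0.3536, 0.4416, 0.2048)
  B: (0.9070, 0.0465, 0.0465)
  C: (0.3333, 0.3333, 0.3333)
C > A > B

Key insight: Entropy is maximized by uniform distributions and minimized by concentrated distributions.

- Uniform distributions have maximum entropy log₂(3) = 1.5850 bits
- The more "peaked" or concentrated a distribution, the lower its entropy

Entropies:
  H(A) = 1.5196 bits
  H(B) = 0.5394 bits
  H(C) = 1.5850 bits

Ranking: C > A > B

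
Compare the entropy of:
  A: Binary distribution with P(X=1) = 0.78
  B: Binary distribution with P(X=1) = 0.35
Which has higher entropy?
B

For binary distributions, entropy is maximized at p=0.5 and decreases as p moves toward 0 or 1.

H(A) = H(0.78) = 0.7602 bits
H(B) = H(0.35) = 0.9341 bits

Distribution B (p=0.35) is closer to uniform (p=0.5), so it has higher entropy.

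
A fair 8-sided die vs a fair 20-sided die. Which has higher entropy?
20-sided die

Both are uniform distributions; for uniform over n outcomes, H = log₂(n). H(8-sided) = log₂(8) = 3.000 bits and H(20-sided) = log₂(20) = 4.322 bits. More outcomes in a uniform distribution means higher entropy.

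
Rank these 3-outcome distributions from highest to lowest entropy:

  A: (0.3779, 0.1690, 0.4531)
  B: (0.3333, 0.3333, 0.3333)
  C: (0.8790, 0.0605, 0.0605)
B > A > C

Key insight: Entropy is maximized by uniform distributions and minimized by concentrated distributions.

- Uniform distributions have maximum entropy log₂(3) = 1.5850 bits
- The more "peaked" or concentrated a distribution, the lower its entropy

Entropies:
  H(A) = 1.4815 bits
  H(B) = 1.5850 bits
  H(C) = 0.6532 bits

Ranking: B > A > C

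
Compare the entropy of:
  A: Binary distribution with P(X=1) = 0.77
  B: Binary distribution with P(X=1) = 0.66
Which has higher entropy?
B

For binary distributions, entropy is maximized at p=0.5 and decreases as p moves toward 0 or 1.

H(A) = H(0.77) = 0.7780 bits
H(B) = H(0.66) = 0.9248 bits

Distribution B (p=0.66) is closer to uniform (p=0.5), so it has higher entropy.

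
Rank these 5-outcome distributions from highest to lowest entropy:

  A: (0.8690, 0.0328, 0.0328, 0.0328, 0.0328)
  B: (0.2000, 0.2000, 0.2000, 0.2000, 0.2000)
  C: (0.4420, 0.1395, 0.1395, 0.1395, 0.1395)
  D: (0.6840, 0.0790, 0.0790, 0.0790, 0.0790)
B > C > D > A

Key insight: Entropy is maximized by uniform distributions and minimized by concentrated distributions.

Entropies:
  H(A) = 0.8222 bits
  H(B) = 2.3219 bits
  H(C) = 2.1063 bits
  H(D) = 1.5320 bits

Ranking: B > C > D > A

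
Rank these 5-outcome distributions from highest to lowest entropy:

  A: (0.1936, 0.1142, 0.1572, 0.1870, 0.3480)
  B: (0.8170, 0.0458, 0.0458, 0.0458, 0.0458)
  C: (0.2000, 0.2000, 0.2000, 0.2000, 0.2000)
C > A > B

Key insight: Entropy is maximized by uniform distributions and minimized by concentrated distributions.

- Uniform distributions have maximum entropy log₂(5) = 2.3219 bits
- The more "peaked" or concentrated a distribution, the lower its entropy

Entropies:
  H(A) = 2.2180 bits
  H(B) = 1.0526 bits
  H(C) = 2.3219 bits

Ranking: C > A > B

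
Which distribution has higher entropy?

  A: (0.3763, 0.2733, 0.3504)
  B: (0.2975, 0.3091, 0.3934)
B

Both distributions are close to uniform, making this a harder comparison.

H(A) = 1.5722 bits
H(B) = 1.5734 bits

The distribution closer to uniform has higher entropy.
Answer: B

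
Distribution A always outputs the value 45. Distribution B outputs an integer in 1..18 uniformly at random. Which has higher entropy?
B

A is deterministic, so H(A) = 0. B is uniform over 18 outcomes, so H(B) = log₂(18) = 4.170 bits. Any distribution with genuine randomness has higher entropy than a deterministic one.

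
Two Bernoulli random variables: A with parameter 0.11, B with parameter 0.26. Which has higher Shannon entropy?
B

For binary distributions, entropy is maximized at p=0.5 and decreases as p moves toward 0 or 1.

H(A) = H(0.11) = 0.4999 bits
H(B) = H(0.26) = 0.8267 bits

Distribution B (p=0.26) is closer to uniform (p=0.5), so it has higher entropy.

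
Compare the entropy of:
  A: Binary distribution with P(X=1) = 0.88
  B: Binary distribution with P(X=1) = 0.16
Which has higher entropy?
B

For binary distributions, entropy is maximized at p=0.5 and decreases as p moves toward 0 or 1.

H(A) = H(0.88) = 0.5294 bits
H(B) = H(0.16) = 0.6343 bits

Distribution B (p=0.16) is closer to uniform (p=0.5), so it has higher entropy.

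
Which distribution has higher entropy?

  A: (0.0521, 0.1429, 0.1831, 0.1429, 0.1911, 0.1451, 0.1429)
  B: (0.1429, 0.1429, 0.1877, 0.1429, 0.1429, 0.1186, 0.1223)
B

Both distributions are close to uniform, making this a harder comparison.

H(A) = 2.7341 bits
H(B) = 2.7927 bits

The distribution closer to uniform has higher entropy.
Answer: B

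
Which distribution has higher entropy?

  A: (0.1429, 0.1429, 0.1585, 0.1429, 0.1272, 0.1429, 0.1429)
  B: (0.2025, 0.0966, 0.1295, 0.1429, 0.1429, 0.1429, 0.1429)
A

Both distributions are close to uniform, making this a harder comparison.

H(A) = 2.8049 bits
H(B) = 2.7784 bits

The distribution closer to uniform has higher entropy.
Answer: A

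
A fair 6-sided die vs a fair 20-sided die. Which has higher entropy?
20-sided die

Both are uniform distributions; for uniform over n outcomes, H = log₂(n). H(6-sided) = log₂(6) = 2.585 bits and H(20-sided) = log₂(20) = 4.322 bits. More outcomes in a uniform distribution means higher entropy.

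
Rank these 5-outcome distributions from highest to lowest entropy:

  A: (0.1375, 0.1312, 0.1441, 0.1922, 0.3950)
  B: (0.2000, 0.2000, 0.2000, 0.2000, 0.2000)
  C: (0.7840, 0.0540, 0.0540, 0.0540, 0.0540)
B > A > C

Key insight: Entropy is maximized by uniform distributions and minimized by concentrated distributions.

- Uniform distributions have maximum entropy log₂(5) = 2.3219 bits
- The more "peaked" or concentrated a distribution, the lower its entropy

Entropies:
  H(A) = 2.1674 bits
  H(B) = 2.3219 bits
  H(C) = 1.1848 bits

Ranking: B > A > C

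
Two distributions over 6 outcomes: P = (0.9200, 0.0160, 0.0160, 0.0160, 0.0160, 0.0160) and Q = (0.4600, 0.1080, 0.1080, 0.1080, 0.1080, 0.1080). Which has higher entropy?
Q

P is highly concentrated on one outcome (92%), making it nearly deterministic. Q spreads its mass more evenly (max 46%). The more spread-out distribution has higher entropy: H(P) ≈ 0.588 bits, H(Q) ≈ 2.249 bits.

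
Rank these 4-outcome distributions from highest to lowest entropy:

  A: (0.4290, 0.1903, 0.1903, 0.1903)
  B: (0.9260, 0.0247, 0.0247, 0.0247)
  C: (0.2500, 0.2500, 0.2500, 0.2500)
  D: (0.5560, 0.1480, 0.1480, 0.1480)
C > A > D > B

Key insight: Entropy is maximized by uniform distributions and minimized by concentrated distributions.

Entropies:
  H(A) = 1.8904 bits
  H(B) = 0.4980 bits
  H(C) = 2.0000 bits
  H(D) = 1.6947 bits

Ranking: C > A > D > B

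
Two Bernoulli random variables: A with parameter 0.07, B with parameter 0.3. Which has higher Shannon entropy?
B

For binary distributions, entropy is maximized at p=0.5 and decreases as p moves toward 0 or 1.

H(A) = H(0.07) = 0.3659 bits
H(B) = H(0.3) = 0.8813 bits

Distribution B (p=0.3) is closer to uniform (p=0.5), so it has higher entropy.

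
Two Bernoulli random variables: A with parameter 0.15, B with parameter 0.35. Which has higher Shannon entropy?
B

For binary distributions, entropy is maximized at p=0.5 and decreases as p moves toward 0 or 1.

H(A) = H(0.15) = 0.6098 bits
H(B) = H(0.35) = 0.9341 bits

Distribution B (p=0.35) is closer to uniform (p=0.5), so it has higher entropy.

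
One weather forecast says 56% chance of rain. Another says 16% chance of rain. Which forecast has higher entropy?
56% forecast

Treat each forecast as a Bernoulli distribution. Binary entropy is maximized at p=0.5 and falls off symmetrically toward 0 or 1. The 56% forecast is closer to 50%, so it is more uncertain. H(56%) ≈ 0.990 bits, H(16%) ≈ 0.634 bits.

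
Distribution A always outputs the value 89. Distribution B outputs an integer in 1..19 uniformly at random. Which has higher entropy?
B

A is deterministic, so H(A) = 0. B is uniform over 19 outcomes, so H(B) = log₂(19) = 4.248 bits. Any distribution with genuine randomness has higher entropy than a deterministic one.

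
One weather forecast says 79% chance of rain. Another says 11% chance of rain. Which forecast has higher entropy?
79% forecast

Treat each forecast as a Bernoulli distribution. Binary entropy is maximized at p=0.5 and falls off symmetrically toward 0 or 1. The 79% forecast is closer to 50%, so it is more uncertain. H(79%) ≈ 0.741 bits, H(11%) ≈ 0.500 bits.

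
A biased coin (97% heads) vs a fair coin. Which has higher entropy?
Fair coin

The fair coin is uniform (p=0.5), maximizing binary entropy at 1 bit. The biased coin has H(0.97) ≈ 0.194 bits — its outcome is more predictable, so its entropy is lower.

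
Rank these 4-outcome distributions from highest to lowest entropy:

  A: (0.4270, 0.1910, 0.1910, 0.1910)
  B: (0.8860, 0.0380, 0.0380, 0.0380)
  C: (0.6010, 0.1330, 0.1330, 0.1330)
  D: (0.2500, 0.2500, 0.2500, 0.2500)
D > A > C > B

Key insight: Entropy is maximized by uniform distributions and minimized by concentrated distributions.

Entropies:
  H(A) = 1.8928 bits
  H(B) = 0.6926 bits
  H(C) = 1.6028 bits
  H(D) = 2.0000 bits

Ranking: D > A > C > B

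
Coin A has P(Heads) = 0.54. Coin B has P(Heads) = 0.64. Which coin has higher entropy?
A

For binary distributions, entropy is maximized at p=0.5 and decreases as p moves toward 0 or 1.

H(A) = H(0.54) = 0.9954 bits
H(B) = H(0.64) = 0.9427 bits

Distribution A (p=0.54) is closer to uniform (p=0.5), so it has higher entropy.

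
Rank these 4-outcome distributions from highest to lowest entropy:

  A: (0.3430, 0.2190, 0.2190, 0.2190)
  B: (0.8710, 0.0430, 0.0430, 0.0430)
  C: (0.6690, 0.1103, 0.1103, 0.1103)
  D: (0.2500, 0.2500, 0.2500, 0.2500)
D > A > C > B

Key insight: Entropy is maximized by uniform distributions and minimized by concentrated distributions.

Entropies:
  H(A) = 1.9690 bits
  H(B) = 0.7591 bits
  H(C) = 1.4406 bits
  H(D) = 2.0000 bits

Ranking: D > A > C > B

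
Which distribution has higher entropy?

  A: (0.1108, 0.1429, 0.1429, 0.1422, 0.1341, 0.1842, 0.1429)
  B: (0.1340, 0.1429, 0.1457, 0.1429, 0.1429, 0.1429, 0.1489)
B

Both distributions are close to uniform, making this a harder comparison.

H(A) = 2.7934 bits
H(B) = 2.8067 bits

The distribution closer to uniform has higher entropy.
Answer: B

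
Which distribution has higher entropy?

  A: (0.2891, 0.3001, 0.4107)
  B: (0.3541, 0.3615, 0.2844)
B

Both distributions are close to uniform, making this a harder comparison.

H(A) = 1.5660 bits
H(B) = 1.5769 bits

The distribution closer to uniform has higher entropy.
Answer: B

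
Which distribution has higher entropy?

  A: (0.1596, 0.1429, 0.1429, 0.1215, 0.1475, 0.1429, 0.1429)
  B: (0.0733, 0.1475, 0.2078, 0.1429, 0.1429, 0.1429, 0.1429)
A

Both distributions are close to uniform, making this a harder comparison.

H(A) = 2.8035 bits
H(B) = 2.7589 bits

The distribution closer to uniform has higher entropy.
Answer: A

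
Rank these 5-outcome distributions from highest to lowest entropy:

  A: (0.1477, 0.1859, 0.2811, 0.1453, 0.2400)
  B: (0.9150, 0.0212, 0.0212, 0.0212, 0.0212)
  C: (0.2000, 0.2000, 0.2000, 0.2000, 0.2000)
C > A > B

Key insight: Entropy is maximized by uniform distributions and minimized by concentrated distributions.

- Uniform distributions have maximum entropy log₂(5) = 2.3219 bits
- The more "peaked" or concentrated a distribution, the lower its entropy

Entropies:
  H(A) = 2.2719 bits
  H(B) = 0.5896 bits
  H(C) = 2.3219 bits

Ranking: C > A > B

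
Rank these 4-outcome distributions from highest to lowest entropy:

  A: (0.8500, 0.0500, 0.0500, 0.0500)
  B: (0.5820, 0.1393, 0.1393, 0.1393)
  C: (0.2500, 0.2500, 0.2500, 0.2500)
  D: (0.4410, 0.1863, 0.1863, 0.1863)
C > D > B > A

Key insight: Entropy is maximized by uniform distributions and minimized by concentrated distributions.

Entropies:
  H(A) = 0.8476 bits
  H(B) = 1.6430 bits
  H(C) = 2.0000 bits
  H(D) = 1.8759 bits

Ranking: C > D > B > A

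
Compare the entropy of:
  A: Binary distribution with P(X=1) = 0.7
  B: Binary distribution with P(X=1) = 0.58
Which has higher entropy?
B

For binary distributions, entropy is maximized at p=0.5 and decreases as p moves toward 0 or 1.

H(A) = H(0.7) = 0.8813 bits
H(B) = H(0.58) = 0.9815 bits

Distribution B (p=0.58) is closer to uniform (p=0.5), so it has higher entropy.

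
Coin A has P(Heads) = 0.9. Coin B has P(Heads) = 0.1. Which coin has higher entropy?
Equal

For binary distributions, entropy is maximized at p=0.5 and decreases as p moves toward 0 or 1.

H(A) = H(0.9) = 0.4690 bits
H(B) = H(0.1) = 0.4690 bits

Both distributions are equally far from uniform (|0.9-0.5| = |0.1-0.5|), so they have the same entropy.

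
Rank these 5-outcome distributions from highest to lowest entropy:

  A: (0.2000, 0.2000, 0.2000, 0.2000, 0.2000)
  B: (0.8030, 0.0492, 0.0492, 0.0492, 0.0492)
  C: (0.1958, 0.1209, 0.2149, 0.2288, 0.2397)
A > C > B

Key insight: Entropy is maximized by uniform distributions and minimized by concentrated distributions.

- Uniform distributions have maximum entropy log₂(5) = 2.3219 bits
- The more "peaked" or concentrated a distribution, the lower its entropy

Entropies:
  H(A) = 2.3219 bits
  H(B) = 1.1099 bits
  H(C) = 2.2865 bits

Ranking: A > C > B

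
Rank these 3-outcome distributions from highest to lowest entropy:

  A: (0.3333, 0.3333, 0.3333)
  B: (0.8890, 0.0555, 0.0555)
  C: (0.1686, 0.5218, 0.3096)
A > C > B

Key insight: Entropy is maximized by uniform distributions and minimized by concentrated distributions.

- Uniform distributions have maximum entropy log₂(3) = 1.5850 bits
- The more "peaked" or concentrated a distribution, the lower its entropy

Entropies:
  H(A) = 1.5850 bits
  H(B) = 0.6139 bits
  H(C) = 1.4464 bits

Ranking: A > C > B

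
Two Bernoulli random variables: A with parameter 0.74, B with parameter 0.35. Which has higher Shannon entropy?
B

For binary distributions, entropy is maximized at p=0.5 and decreases as p moves toward 0 or 1.

H(A) = H(0.74) = 0.8267 bits
H(B) = H(0.35) = 0.9341 bits

Distribution B (p=0.35) is closer to uniform (p=0.5), so it has higher entropy.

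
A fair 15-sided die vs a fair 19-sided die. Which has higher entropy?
19-sided die

Both are uniform distributions; for uniform over n outcomes, H = log₂(n). H(15-sided) = log₂(15) = 3.907 bits and H(19-sided) = log₂(19) = 4.248 bits. More outcomes in a uniform distribution means higher entropy.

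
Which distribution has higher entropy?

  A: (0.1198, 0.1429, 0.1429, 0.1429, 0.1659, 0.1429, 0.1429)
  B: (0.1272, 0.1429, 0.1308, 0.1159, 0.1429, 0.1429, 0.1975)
A

Both distributions are close to uniform, making this a harder comparison.

H(A) = 2.8020 bits
H(B) = 2.7879 bits

The distribution closer to uniform has higher entropy.
Answer: A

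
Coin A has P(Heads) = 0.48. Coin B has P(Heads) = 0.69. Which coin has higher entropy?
A

For binary distributions, entropy is maximized at p=0.5 and decreases as p moves toward 0 or 1.

H(A) = H(0.48) = 0.9988 bits
H(B) = H(0.69) = 0.8932 bits

Distribution A (p=0.48) is closer to uniform (p=0.5), so it has higher entropy.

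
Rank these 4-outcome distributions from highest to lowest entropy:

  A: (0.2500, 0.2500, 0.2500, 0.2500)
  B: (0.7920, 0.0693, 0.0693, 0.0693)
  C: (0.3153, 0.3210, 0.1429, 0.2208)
A > C > B

Key insight: Entropy is maximized by uniform distributions and minimized by concentrated distributions.

- Uniform distributions have maximum entropy log₂(4) = 2.0000 bits
- The more "peaked" or concentrated a distribution, the lower its entropy

Entropies:
  H(A) = 2.0000 bits
  H(B) = 1.0673 bits
  H(C) = 1.9336 bits

Ranking: A > C > B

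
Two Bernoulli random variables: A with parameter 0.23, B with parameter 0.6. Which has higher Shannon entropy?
B

For binary distributions, entropy is maximized at p=0.5 and decreases as p moves toward 0 or 1.

H(A) = H(0.23) = 0.7780 bits
H(B) = H(0.6) = 0.9710 bits

Distribution B (p=0.6) is closer to uniform (p=0.5), so it has higher entropy.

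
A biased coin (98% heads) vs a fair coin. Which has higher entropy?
Fair coin

The fair coin is uniform (p=0.5), maximizing binary entropy at 1 bit. The biased coin has H(0.98) ≈ 0.141 bits — its outcome is more predictable, so its entropy is lower.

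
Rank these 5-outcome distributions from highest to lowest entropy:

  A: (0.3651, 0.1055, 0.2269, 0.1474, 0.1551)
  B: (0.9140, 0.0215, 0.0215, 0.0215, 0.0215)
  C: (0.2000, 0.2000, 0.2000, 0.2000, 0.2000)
C > A > B

Key insight: Entropy is maximized by uniform distributions and minimized by concentrated distributions.

- Uniform distributions have maximum entropy log₂(5) = 2.3219 bits
- The more "peaked" or concentrated a distribution, the lower its entropy

Entropies:
  H(A) = 2.1827 bits
  H(B) = 0.5950 bits
  H(C) = 2.3219 bits

Ranking: C > A > B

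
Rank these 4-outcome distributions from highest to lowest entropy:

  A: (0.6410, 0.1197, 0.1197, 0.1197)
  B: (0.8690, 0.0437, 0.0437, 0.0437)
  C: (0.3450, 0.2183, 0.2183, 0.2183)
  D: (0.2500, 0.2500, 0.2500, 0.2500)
D > C > A > B

Key insight: Entropy is maximized by uniform distributions and minimized by concentrated distributions.

Entropies:
  H(A) = 1.5109 bits
  H(B) = 0.7678 bits
  H(C) = 1.9677 bits
  H(D) = 2.0000 bits

Ranking: D > C > A > B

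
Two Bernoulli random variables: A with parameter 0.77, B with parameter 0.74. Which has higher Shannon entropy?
B

For binary distributions, entropy is maximized at p=0.5 and decreases as p moves toward 0 or 1.

H(A) = H(0.77) = 0.7780 bits
H(B) = H(0.74) = 0.8267 bits

Distribution B (p=0.74) is closer to uniform (p=0.5), so it has higher entropy.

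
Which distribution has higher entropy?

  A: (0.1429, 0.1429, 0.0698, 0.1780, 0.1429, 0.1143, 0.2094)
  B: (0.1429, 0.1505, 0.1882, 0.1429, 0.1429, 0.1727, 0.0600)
B

Both distributions are close to uniform, making this a harder comparison.

H(A) = 2.7444 bits
H(B) = 2.7490 bits

The distribution closer to uniform has higher entropy.
Answer: B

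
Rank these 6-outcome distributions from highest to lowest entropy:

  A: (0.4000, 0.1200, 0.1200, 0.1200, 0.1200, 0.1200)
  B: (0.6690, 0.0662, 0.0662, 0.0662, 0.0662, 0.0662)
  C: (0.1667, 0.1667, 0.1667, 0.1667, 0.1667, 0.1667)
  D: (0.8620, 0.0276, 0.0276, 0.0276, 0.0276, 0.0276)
C > A > B > D

Key insight: Entropy is maximized by uniform distributions and minimized by concentrated distributions.

Entropies:
  H(A) = 2.3641 bits
  H(B) = 1.6845 bits
  H(C) = 2.5850 bits
  H(D) = 0.8994 bits

Ranking: C > A > B > D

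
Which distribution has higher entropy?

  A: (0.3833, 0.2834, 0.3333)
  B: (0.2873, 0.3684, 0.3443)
B

Both distributions are close to uniform, making this a harder comparison.

H(A) = 1.5741 bits
H(B) = 1.5773 bits

The distribution closer to uniform has higher entropy.
Answer: B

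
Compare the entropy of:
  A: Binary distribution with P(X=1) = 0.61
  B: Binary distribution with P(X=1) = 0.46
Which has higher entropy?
B

For binary distributions, entropy is maximized at p=0.5 and decreases as p moves toward 0 or 1.

H(A) = H(0.61) = 0.9648 bits
H(B) = H(0.46) = 0.9954 bits

Distribution B (p=0.46) is closer to uniform (p=0.5), so it has higher entropy.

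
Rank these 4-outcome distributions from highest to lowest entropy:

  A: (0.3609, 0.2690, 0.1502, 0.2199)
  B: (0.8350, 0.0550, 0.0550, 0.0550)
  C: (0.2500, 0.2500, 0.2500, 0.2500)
C > A > B

Key insight: Entropy is maximized by uniform distributions and minimized by concentrated distributions.

- Uniform distributions have maximum entropy log₂(4) = 2.0000 bits
- The more "peaked" or concentrated a distribution, the lower its entropy

Entropies:
  H(A) = 1.9315 bits
  H(B) = 0.9077 bits
  H(C) = 2.0000 bits

Ranking: C > A > B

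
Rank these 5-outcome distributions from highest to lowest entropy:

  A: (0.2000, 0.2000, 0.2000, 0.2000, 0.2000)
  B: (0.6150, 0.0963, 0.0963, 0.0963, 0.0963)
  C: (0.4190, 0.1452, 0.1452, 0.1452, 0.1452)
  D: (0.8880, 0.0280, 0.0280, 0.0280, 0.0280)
A > C > B > D

Key insight: Entropy is maximized by uniform distributions and minimized by concentrated distributions.

Entropies:
  H(A) = 2.3219 bits
  H(B) = 1.7315 bits
  H(C) = 2.1430 bits
  H(D) = 0.7299 bits

Ranking: A > C > B > D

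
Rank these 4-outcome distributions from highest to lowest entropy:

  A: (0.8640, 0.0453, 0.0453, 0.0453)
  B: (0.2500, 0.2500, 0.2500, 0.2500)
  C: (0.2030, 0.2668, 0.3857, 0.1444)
B > C > A

Key insight: Entropy is maximized by uniform distributions and minimized by concentrated distributions.

- Uniform distributions have maximum entropy log₂(4) = 2.0000 bits
- The more "peaked" or concentrated a distribution, the lower its entropy

Entropies:
  H(A) = 0.7892 bits
  H(B) = 2.0000 bits
  H(C) = 1.9089 bits

Ranking: B > C > A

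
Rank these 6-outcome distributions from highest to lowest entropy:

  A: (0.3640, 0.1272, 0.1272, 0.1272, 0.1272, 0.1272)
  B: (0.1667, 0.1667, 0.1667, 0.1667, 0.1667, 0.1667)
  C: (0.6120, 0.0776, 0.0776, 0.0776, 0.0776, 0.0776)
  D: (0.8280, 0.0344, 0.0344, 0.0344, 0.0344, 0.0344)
B > A > C > D

Key insight: Entropy is maximized by uniform distributions and minimized by concentrated distributions.

Entropies:
  H(A) = 2.4227 bits
  H(B) = 2.5850 bits
  H(C) = 1.8644 bits
  H(D) = 1.0616 bits

Ranking: B > A > C > D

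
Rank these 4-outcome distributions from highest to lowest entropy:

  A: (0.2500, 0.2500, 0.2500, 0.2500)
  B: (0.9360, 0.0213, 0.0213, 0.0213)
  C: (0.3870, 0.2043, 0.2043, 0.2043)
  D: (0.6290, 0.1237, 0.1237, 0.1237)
A > C > D > B

Key insight: Entropy is maximized by uniform distributions and minimized by concentrated distributions.

Entropies:
  H(A) = 2.0000 bits
  H(B) = 0.4446 bits
  H(C) = 1.9344 bits
  H(D) = 1.5395 bits

Ranking: A > C > D > B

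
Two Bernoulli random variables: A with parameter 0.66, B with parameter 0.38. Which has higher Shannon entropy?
B

For binary distributions, entropy is maximized at p=0.5 and decreases as p moves toward 0 or 1.

H(A) = H(0.66) = 0.9248 bits
H(B) = H(0.38) = 0.9580 bits

Distribution B (p=0.38) is closer to uniform (p=0.5), so it has higher entropy.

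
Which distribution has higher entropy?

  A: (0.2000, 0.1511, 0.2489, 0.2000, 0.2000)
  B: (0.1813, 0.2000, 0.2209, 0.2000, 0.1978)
B

Both distributions are close to uniform, making this a harder comparison.

H(A) = 2.3045 bits
H(B) = 2.3191 bits

The distribution closer to uniform has higher entropy.
Answer: B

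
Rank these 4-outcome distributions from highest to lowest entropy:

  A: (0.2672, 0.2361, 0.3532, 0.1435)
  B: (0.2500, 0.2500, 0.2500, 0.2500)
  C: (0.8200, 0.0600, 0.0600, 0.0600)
B > A > C

Key insight: Entropy is maximized by uniform distributions and minimized by concentrated distributions.

- Uniform distributions have maximum entropy log₂(4) = 2.0000 bits
- The more "peaked" or concentrated a distribution, the lower its entropy

Entropies:
  H(A) = 1.9327 bits
  H(B) = 2.0000 bits
  H(C) = 0.9654 bits

Ranking: B > A > C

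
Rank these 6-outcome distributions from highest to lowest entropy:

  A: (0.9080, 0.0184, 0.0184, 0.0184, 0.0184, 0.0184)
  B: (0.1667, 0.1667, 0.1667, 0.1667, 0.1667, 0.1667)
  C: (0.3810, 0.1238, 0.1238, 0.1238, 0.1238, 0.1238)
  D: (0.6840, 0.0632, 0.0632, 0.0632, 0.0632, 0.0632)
B > C > D > A

Key insight: Entropy is maximized by uniform distributions and minimized by concentrated distributions.

Entropies:
  H(A) = 0.6567 bits
  H(B) = 2.5850 bits
  H(C) = 2.3960 bits
  H(D) = 1.6337 bits

Ranking: B > C > D > A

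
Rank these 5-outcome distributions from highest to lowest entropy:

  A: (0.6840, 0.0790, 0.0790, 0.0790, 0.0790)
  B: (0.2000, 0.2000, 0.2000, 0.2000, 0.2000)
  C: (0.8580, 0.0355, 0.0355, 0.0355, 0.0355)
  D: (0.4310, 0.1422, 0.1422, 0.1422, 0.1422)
B > D > A > C

Key insight: Entropy is maximized by uniform distributions and minimized by concentrated distributions.

Entropies:
  H(A) = 1.5320 bits
  H(B) = 2.3219 bits
  H(C) = 0.8735 bits
  H(D) = 2.1242 bits

Ranking: B > D > A > C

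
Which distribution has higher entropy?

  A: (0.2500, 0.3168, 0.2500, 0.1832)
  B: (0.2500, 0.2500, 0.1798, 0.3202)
A

Both distributions are close to uniform, making this a harder comparison.

H(A) = 1.9739 bits
H(B) = 1.9712 bits

The distribution closer to uniform has higher entropy.
Answer: A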